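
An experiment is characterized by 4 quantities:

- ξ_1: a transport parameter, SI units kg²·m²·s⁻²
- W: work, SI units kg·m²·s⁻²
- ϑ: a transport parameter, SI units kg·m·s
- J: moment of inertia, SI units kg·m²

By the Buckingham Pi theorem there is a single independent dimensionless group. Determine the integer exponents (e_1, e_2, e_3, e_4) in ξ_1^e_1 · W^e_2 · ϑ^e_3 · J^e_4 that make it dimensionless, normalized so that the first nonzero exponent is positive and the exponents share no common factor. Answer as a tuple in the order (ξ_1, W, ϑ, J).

(1, -2, -2, 2)

M: e_1·(2) + e_2·(1) + e_3·(1) + e_4·(1) = 0
L: e_1·(2) + e_2·(2) + e_3·(1) + e_4·(2) = 0
T: e_1·(-2) + e_2·(-2) + e_3·(1) + e_4·(0) = 0
Solving this homogeneous linear system for the smallest-integer solution (first nonzero entry positive) gives (1, -2, -2, 2).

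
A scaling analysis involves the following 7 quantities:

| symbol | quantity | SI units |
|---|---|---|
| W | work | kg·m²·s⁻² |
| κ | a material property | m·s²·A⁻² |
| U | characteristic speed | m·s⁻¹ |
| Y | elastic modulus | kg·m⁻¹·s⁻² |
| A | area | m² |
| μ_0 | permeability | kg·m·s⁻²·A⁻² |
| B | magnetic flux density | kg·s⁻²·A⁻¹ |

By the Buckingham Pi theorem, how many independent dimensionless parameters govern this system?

There are 7 variables and 4 base dimensions (M, L, T, I).
The dimension matrix has rank 4.
Independent dimensionless groups: 7 − 4 = 3.

3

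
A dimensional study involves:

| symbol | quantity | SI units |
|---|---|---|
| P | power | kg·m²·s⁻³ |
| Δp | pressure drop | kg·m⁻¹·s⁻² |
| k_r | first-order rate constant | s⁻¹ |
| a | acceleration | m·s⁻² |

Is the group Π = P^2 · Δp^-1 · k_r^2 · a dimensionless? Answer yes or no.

no

Sum the exponent of each base dimension across the product:
  M: 2·[P]_M − [Δp]_M + 2·[k_r]_M + [a]_M = 2·(1) − (1) + 2·(0) + (0) = 1
  L: 2·[P]_L − [Δp]_L + 2·[k_r]_L + [a]_L = 2·(2) − (-1) + 2·(0) + (1) = 6
  T: 2·[P]_T − [Δp]_T + 2·[k_r]_T + [a]_T = 2·(-3) − (-2) + 2·(-1) + (-2) = -8
Net dimensions [M L⁶ T⁻⁸] ≠ [1] — not dimensionless.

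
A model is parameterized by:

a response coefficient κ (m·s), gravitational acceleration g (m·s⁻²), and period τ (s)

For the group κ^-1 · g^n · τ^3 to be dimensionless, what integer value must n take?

1

Balance the L exponent: (1)·n from g, plus −(1) + 3·(0) = -1 from the rest, must sum to zero.
n − 1 = 0, so n = 1.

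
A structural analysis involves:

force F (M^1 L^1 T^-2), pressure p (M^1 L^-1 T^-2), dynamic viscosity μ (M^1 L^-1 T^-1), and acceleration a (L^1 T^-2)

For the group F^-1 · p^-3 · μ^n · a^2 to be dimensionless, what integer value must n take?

4

Balance the M exponent: (1)·n from μ, plus −(1) − 3·(1) + 2·(0) = -4 from the rest, must sum to zero.
n − 4 = 0, so n = 4.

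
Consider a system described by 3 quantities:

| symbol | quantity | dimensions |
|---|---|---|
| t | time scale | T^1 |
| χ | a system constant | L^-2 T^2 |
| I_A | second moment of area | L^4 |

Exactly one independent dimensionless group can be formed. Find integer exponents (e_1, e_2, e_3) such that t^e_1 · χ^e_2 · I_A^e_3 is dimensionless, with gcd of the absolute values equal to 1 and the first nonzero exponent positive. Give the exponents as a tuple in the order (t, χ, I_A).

L: e_1·(0) + e_2·(-2) + e_3·(4) = 0
T: e_1·(1) + e_2·(2) + e_3·(0) = 0
Solving this homogeneous linear system for the smallest-integer solution (first nonzero entry positive) gives (4, -2, -1).

(4, -2, -1)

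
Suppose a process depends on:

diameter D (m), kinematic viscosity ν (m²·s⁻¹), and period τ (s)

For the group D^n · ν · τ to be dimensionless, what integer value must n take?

-2

Balance the L exponent: (1)·n from D, plus (2) + (0) = 2 from the rest, must sum to zero.
n + 2 = 0, so n = -2.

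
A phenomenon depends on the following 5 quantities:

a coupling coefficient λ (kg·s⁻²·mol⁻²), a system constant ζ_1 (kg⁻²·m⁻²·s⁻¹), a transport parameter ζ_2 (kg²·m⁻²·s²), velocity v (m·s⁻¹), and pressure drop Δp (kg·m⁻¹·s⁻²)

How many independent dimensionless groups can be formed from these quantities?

There are 5 variables and 4 base dimensions (M, L, T, N).
The dimension matrix has rank 4.
Independent dimensionless groups: 5 − 4 = 1.

1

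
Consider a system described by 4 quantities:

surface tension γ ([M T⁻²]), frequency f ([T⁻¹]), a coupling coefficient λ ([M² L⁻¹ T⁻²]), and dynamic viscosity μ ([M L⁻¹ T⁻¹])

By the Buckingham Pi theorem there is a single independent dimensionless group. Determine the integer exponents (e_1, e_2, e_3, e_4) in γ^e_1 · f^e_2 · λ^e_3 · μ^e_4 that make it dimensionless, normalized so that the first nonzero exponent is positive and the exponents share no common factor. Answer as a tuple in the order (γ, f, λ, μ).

(1, -1, -1, 1)

M: e_1·(1) + e_2·(0) + e_3·(2) + e_4·(1) = 0
L: e_1·(0) + e_2·(0) + e_3·(-1) + e_4·(-1) = 0
T: e_1·(-2) + e_2·(-1) + e_3·(-2) + e_4·(-1) = 0
Solving this homogeneous linear system for the smallest-integer solution (first nonzero entry positive) gives (1, -1, -1, 1).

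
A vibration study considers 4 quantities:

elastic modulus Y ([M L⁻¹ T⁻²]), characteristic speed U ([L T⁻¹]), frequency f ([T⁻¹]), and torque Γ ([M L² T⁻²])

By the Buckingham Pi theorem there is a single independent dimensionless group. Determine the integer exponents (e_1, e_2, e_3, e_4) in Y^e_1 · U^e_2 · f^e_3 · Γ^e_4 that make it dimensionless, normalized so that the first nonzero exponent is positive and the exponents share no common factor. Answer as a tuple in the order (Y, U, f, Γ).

(1, 3, -3, -1)

M: e_1·(1) + e_2·(0) + e_3·(0) + e_4·(1) = 0
L: e_1·(-1) + e_2·(1) + e_3·(0) + e_4·(2) = 0
T: e_1·(-2) + e_2·(-1) + e_3·(-1) + e_4·(-2) = 0
Solving this homogeneous linear system for the smallest-integer solution (first nonzero entry positive) gives (1, 3, -3, -1).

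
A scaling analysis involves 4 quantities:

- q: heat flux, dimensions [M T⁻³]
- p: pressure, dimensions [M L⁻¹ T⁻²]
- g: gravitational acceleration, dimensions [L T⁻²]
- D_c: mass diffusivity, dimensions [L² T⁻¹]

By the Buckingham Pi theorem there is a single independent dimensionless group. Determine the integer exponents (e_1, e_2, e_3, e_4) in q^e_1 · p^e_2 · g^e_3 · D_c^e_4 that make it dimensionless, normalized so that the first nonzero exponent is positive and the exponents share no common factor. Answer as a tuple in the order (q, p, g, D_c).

(3, -3, -1, -1)

M: e_1·(1) + e_2·(1) + e_3·(0) + e_4·(0) = 0
L: e_1·(0) + e_2·(-1) + e_3·(1) + e_4·(2) = 0
T: e_1·(-3) + e_2·(-2) + e_3·(-2) + e_4·(-1) = 0
Solving this homogeneous linear system for the smallest-integer solution (first nonzero entry positive) gives (3, -3, -1, -1).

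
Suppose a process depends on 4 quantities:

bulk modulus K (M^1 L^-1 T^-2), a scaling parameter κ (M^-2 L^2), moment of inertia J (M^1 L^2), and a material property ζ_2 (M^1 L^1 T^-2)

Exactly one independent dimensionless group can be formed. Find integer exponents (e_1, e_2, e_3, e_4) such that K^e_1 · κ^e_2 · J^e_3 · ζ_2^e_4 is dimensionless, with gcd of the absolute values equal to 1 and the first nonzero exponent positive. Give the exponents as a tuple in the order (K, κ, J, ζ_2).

M: e_1·(1) + e_2·(-2) + e_3·(1) + e_4·(1) = 0
L: e_1·(-1) + e_2·(2) + e_3·(2) + e_4·(1) = 0
T: e_1·(-2) + e_2·(0) + e_3·(0) + e_4·(-2) = 0
Solving this homogeneous linear system for the smallest-integer solution (first nonzero entry positive) gives (3, 1, 2, -3).

(3, 1, 2, -3)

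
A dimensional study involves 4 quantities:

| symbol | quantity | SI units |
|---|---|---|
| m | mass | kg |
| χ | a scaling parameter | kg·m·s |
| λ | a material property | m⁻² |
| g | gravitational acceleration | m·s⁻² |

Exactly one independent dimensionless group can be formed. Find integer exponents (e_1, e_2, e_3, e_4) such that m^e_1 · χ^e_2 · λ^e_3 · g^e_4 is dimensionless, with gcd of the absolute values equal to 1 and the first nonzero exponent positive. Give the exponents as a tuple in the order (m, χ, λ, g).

M: e_1·(1) + e_2·(1) + e_3·(0) + e_4·(0) = 0
L: e_1·(0) + e_2·(1) + e_3·(-2) + e_4·(1) = 0
T: e_1·(0) + e_2·(1) + e_3·(0) + e_4·(-2) = 0
Solving this homogeneous linear system for the smallest-integer solution (first nonzero entry positive) gives (4, -4, -3, -2).

(4, -4, -3, -2)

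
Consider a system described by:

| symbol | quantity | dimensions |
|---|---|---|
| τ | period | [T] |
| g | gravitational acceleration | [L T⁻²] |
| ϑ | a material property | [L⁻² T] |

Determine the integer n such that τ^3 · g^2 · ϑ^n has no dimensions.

Balance the L exponent: (-2)·n from ϑ, plus 3·(0) + 2·(1) = 2 from the rest, must sum to zero.
-2n + 2 = 0, so n = 1.

1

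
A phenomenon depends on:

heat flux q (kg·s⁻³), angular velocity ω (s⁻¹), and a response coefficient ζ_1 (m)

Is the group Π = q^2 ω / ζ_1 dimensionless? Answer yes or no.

no

Sum the exponent of each base dimension across the product:
  M: 2·[q]_M + [ω]_M − [ζ_1]_M = 2·(1) + (0) − (0) = 2
  L: 2·[q]_L + [ω]_L − [ζ_1]_L = 2·(0) + (0) − (1) = -1
  T: 2·[q]_T + [ω]_T − [ζ_1]_T = 2·(-3) + (-1) − (0) = -7
Net dimensions [M² L⁻¹ T⁻⁷] ≠ [1] — not dimensionless.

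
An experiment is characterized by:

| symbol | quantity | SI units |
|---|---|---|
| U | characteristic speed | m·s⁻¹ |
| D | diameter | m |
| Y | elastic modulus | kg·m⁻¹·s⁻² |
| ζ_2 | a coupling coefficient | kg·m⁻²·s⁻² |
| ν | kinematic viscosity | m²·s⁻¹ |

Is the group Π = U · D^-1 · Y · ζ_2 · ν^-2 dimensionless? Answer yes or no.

Sum the exponent of each base dimension across the product:
  M: [U]_M − [D]_M + [Y]_M + [ζ_2]_M − 2·[ν]_M = (0) − (0) + (1) + (1) − 2·(0) = 2
  L: [U]_L − [D]_L + [Y]_L + [ζ_2]_L − 2·[ν]_L = (1) − (1) + (-1) + (-2) − 2·(2) = -7
  T: [U]_T − [D]_T + [Y]_T + [ζ_2]_T − 2·[ν]_T = (-1) − (0) + (-2) + (-2) − 2·(-1) = -3
Net dimensions [M² L⁻⁷ T⁻³] ≠ [1] — not dimensionless.

no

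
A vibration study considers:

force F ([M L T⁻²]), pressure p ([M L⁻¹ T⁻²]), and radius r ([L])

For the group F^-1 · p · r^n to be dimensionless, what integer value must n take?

2

Balance the L exponent: (1)·n from r, plus −(1) + (-1) = -2 from the rest, must sum to zero.
n − 2 = 0, so n = 2.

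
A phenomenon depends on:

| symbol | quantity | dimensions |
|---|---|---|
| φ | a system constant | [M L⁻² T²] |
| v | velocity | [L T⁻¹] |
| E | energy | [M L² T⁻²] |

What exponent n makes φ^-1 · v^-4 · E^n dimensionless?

1

Balance the M exponent: (1)·n from E, plus −(1) − 4·(0) = -1 from the rest, must sum to zero.
n − 1 = 0, so n = 1.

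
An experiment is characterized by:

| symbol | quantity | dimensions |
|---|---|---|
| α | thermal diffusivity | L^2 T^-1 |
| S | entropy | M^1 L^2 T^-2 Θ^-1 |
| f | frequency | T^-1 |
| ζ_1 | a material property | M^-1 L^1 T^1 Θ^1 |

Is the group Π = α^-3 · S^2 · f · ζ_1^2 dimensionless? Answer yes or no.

yes

Sum the exponent of each base dimension across the product:
  M: −3·[α]_M + 2·[S]_M + [f]_M + 2·[ζ_1]_M = −3·(0) + 2·(1) + (0) + 2·(-1) = 0
  L: −3·[α]_L + 2·[S]_L + [f]_L + 2·[ζ_1]_L = −3·(2) + 2·(2) + (0) + 2·(1) = 0
  T: −3·[α]_T + 2·[S]_T + [f]_T + 2·[ζ_1]_T = −3·(-1) + 2·(-2) + (-1) + 2·(1) = 0
  Θ: −3·[α]_Θ + 2·[S]_Θ + [f]_Θ + 2·[ζ_1]_Θ = −3·(0) + 2·(-1) + (0) + 2·(1) = 0
All base exponents vanish — dimensionless.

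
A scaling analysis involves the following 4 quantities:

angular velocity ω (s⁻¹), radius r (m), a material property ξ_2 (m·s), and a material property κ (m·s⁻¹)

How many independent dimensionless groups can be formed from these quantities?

There are 4 variables and 2 base dimensions (L, T).
The dimension matrix has rank 2.
Independent dimensionless groups: 4 − 2 = 2.

2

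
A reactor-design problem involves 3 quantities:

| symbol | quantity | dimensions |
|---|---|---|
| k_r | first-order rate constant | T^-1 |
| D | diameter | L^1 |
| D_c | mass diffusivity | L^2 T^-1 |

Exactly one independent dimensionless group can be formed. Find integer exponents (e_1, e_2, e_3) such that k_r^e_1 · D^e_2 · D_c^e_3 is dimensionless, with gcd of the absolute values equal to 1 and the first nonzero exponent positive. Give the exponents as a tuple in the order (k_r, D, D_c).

L: e_1·(0) + e_2·(1) + e_3·(2) = 0
T: e_1·(-1) + e_2·(0) + e_3·(-1) = 0
Solving this homogeneous linear system for the smallest-integer solution (first nonzero entry positive) gives (1, 2, -1).

(1, 2, -1)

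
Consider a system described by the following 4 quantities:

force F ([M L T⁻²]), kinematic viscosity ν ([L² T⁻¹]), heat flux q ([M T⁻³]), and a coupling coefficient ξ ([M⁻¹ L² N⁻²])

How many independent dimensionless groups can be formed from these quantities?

There are 4 variables and 4 base dimensions (M, L, T, N).
The dimension matrix has rank 4.
Independent dimensionless groups: 4 − 4 = 0.

0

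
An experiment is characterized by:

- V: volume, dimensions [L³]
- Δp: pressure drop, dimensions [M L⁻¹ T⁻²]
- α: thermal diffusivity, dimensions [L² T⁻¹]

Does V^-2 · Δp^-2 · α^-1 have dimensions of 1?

no

Sum the exponent of each base dimension across the product:
  M: −2·[V]_M − 2·[Δp]_M − [α]_M = −2·(0) − 2·(1) − (0) = -2
  L: −2·[V]_L − 2·[Δp]_L − [α]_L = −2·(3) − 2·(-1) − (2) = -6
  T: −2·[V]_T − 2·[Δp]_T − [α]_T = −2·(0) − 2·(-2) − (-1) = 5
Net dimensions [M⁻² L⁻⁶ T⁵] ≠ [1] — not dimensionless.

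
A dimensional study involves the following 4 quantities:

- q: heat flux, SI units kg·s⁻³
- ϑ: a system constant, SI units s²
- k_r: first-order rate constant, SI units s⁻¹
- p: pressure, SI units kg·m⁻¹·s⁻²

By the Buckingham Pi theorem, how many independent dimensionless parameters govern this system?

1

There are 4 variables and 3 base dimensions (M, L, T).
The dimension matrix has rank 3.
Independent dimensionless groups: 4 − 3 = 1.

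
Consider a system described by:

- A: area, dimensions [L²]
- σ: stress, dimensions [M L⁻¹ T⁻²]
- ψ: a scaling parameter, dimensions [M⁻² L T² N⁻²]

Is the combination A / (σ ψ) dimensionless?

Sum the exponent of each base dimension across the product:
  M: [A]_M − [σ]_M − [ψ]_M = (0) − (1) − (-2) = 1
  L: [A]_L − [σ]_L − [ψ]_L = (2) − (-1) − (1) = 2
  T: [A]_T − [σ]_T − [ψ]_T = (0) − (-2) − (2) = 0
  N: [A]_N − [σ]_N − [ψ]_N = (0) − (0) − (-2) = 2
Net dimensions [M L² N²] ≠ [1] — not dimensionless.

no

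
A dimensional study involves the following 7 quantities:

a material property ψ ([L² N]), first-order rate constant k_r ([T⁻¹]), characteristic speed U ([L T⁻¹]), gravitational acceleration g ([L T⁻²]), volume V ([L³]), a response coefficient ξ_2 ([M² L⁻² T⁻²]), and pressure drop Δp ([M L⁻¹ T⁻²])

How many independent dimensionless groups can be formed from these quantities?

3

There are 7 variables and 4 base dimensions (M, L, T, N).
The dimension matrix has rank 4.
Independent dimensionless groups: 7 − 4 = 3.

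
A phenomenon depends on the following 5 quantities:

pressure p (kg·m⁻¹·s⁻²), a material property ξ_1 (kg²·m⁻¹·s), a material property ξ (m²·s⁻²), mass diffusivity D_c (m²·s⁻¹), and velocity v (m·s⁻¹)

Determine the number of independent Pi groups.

There are 5 variables and 3 base dimensions (M, L, T).
The dimension matrix has rank 3.
Independent dimensionless groups: 5 − 3 = 2.

2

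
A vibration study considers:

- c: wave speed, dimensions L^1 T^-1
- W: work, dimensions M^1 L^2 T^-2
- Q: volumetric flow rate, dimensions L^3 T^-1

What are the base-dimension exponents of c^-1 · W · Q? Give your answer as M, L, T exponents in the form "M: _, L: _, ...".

M: 1, L: 4, T: -2

Collect each base-dimension exponent across the product:
  M: −(0) + (1) + (0) = 1
  L: −(1) + (2) + (3) = 4
  T: −(-1) + (-2) + (-1) = -2
So the dimensions are [M L⁴ T⁻²].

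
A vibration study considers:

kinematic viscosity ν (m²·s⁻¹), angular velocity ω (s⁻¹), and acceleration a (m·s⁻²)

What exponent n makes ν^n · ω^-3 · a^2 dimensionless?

-1

Balance the L exponent: (2)·n from ν, plus −3·(0) + 2·(1) = 2 from the rest, must sum to zero.
2n + 2 = 0, so n = -1.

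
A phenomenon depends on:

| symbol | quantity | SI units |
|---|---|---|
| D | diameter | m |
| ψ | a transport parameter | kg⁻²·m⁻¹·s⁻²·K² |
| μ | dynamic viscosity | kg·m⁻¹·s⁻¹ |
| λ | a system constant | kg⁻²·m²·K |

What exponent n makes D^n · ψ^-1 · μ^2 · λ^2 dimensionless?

Balance the L exponent: (1)·n from D, plus −(-1) + 2·(-1) + 2·(2) = 3 from the rest, must sum to zero.
n + 3 = 0, so n = -3.

-3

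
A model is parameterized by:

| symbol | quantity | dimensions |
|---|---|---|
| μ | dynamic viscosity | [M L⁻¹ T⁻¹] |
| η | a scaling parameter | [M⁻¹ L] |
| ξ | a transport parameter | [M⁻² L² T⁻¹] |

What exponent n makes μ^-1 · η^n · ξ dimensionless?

Balance the M exponent: (-1)·n from η, plus −(1) + (-2) = -3 from the rest, must sum to zero.
−n − 3 = 0, so n = -3.

-3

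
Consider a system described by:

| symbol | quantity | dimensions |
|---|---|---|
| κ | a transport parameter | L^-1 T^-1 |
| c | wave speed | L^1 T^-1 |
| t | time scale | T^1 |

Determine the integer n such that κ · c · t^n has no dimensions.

Balance the T exponent: (1)·n from t, plus (-1) + (-1) = -2 from the rest, must sum to zero.
n − 2 = 0, so n = 2.

2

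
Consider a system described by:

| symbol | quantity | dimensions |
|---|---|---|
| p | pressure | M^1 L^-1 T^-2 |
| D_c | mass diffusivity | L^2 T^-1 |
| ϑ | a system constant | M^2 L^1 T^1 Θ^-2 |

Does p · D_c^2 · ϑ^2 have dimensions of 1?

Sum the exponent of each base dimension across the product:
  M: [p]_M + 2·[D_c]_M + 2·[ϑ]_M = (1) + 2·(0) + 2·(2) = 5
  L: [p]_L + 2·[D_c]_L + 2·[ϑ]_L = (-1) + 2·(2) + 2·(1) = 5
  T: [p]_T + 2·[D_c]_T + 2·[ϑ]_T = (-2) + 2·(-1) + 2·(1) = -2
  Θ: [p]_Θ + 2·[D_c]_Θ + 2·[ϑ]_Θ = (0) + 2·(0) + 2·(-2) = -4
Net dimensions [M⁵ L⁵ T⁻² Θ⁻⁴] ≠ [1] — not dimensionless.

no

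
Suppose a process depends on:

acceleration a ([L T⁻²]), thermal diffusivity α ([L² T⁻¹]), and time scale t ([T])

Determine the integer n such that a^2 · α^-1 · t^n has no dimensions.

3

Balance the T exponent: (1)·n from t, plus 2·(-2) − (-1) = -3 from the rest, must sum to zero.
n − 3 = 0, so n = 3.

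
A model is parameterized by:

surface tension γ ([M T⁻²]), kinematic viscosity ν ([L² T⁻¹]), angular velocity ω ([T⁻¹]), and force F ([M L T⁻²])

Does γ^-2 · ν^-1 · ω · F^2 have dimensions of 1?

yes

Sum the exponent of each base dimension across the product:
  M: −2·[γ]_M − [ν]_M + [ω]_M + 2·[F]_M = −2·(1) − (0) + (0) + 2·(1) = 0
  L: −2·[γ]_L − [ν]_L + [ω]_L + 2·[F]_L = −2·(0) − (2) + (0) + 2·(1) = 0
  T: −2·[γ]_T − [ν]_T + [ω]_T + 2·[F]_T = −2·(-2) − (-1) + (-1) + 2·(-2) = 0
All base exponents vanish — dimensionless.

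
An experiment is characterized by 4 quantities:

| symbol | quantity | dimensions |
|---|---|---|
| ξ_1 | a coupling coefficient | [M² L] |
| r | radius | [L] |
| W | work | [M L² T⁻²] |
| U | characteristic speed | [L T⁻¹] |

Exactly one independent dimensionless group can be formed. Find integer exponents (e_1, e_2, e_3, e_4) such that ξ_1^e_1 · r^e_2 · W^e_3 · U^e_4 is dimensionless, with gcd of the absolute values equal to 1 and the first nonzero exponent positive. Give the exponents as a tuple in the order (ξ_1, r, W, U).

(1, -1, -2, 4)

M: e_1·(2) + e_2·(0) + e_3·(1) + e_4·(0) = 0
L: e_1·(1) + e_2·(1) + e_3·(2) + e_4·(1) = 0
T: e_1·(0) + e_2·(0) + e_3·(-2) + e_4·(-1) = 0
Solving this homogeneous linear system for the smallest-integer solution (first nonzero entry positive) gives (1, -1, -2, 4).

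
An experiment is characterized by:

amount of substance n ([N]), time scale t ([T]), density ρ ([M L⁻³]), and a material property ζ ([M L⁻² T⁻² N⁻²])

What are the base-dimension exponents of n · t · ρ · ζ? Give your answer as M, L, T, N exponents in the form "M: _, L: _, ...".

M: 2, L: -5, T: -1, N: -1

Collect each base-dimension exponent across the product:
  M: (0) + (0) + (1) + (1) = 2
  L: (0) + (0) + (-3) + (-2) = -5
  T: (0) + (1) + (0) + (-2) = -1
  N: (1) + (0) + (0) + (-2) = -1
So the dimensions are [M² L⁻⁵ T⁻¹ N⁻¹].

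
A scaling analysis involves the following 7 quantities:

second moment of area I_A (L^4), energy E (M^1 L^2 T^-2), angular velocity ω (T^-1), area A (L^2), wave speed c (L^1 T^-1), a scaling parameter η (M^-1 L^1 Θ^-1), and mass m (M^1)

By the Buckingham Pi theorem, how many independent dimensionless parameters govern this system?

There are 7 variables and 4 base dimensions (M, L, T, Θ).
The dimension matrix has rank 4.
Independent dimensionless groups: 7 − 4 = 3.

3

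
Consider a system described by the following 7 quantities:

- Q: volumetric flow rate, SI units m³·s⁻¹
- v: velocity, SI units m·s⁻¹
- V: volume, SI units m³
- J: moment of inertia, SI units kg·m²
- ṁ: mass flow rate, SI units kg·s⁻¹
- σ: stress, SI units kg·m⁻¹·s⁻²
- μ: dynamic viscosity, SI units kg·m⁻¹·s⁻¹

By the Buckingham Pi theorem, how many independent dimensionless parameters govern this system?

4

There are 7 variables and 3 base dimensions (M, L, T).
The dimension matrix has rank 3.
Independent dimensionless groups: 7 − 3 = 4.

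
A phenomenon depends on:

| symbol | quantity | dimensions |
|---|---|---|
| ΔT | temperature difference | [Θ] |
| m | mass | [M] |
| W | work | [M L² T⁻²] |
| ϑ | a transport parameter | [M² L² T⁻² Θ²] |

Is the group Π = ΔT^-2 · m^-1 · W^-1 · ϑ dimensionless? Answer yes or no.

Sum the exponent of each base dimension across the product:
  M: −2·[ΔT]_M − [m]_M − [W]_M + [ϑ]_M = −2·(0) − (1) − (1) + (2) = 0
  L: −2·[ΔT]_L − [m]_L − [W]_L + [ϑ]_L = −2·(0) − (0) − (2) + (2) = 0
  T: −2·[ΔT]_T − [m]_T − [W]_T + [ϑ]_T = −2·(0) − (0) − (-2) + (-2) = 0
  Θ: −2·[ΔT]_Θ − [m]_Θ − [W]_Θ + [ϑ]_Θ = −2·(1) − (0) − (0) + (2) = 0
All base exponents vanish — dimensionless.

yes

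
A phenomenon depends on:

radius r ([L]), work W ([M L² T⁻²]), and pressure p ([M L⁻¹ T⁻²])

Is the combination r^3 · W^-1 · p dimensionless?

Sum the exponent of each base dimension across the product:
  M: 3·[r]_M − [W]_M + [p]_M = 3·(0) − (1) + (1) = 0
  L: 3·[r]_L − [W]_L + [p]_L = 3·(1) − (2) + (-1) = 0
  T: 3·[r]_T − [W]_T + [p]_T = 3·(0) − (-2) + (-2) = 0
  Θ: 3·[r]_Θ − [W]_Θ + [p]_Θ = 3·(0) − (0) + (0) = 0
All base exponents vanish — dimensionless.

yes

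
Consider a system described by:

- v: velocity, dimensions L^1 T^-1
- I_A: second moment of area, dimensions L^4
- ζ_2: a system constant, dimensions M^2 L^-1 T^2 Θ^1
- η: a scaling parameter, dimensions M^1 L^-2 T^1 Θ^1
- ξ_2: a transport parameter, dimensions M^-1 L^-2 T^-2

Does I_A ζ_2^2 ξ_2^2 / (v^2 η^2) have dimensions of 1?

yes

Sum the exponent of each base dimension across the product:
  M: −2·[v]_M + [I_A]_M + 2·[ζ_2]_M − 2·[η]_M + 2·[ξ_2]_M = −2·(0) + (0) + 2·(2) − 2·(1) + 2·(-1) = 0
  L: −2·[v]_L + [I_A]_L + 2·[ζ_2]_L − 2·[η]_L + 2·[ξ_2]_L = −2·(1) + (4) + 2·(-1) − 2·(-2) + 2·(-2) = 0
  T: −2·[v]_T + [I_A]_T + 2·[ζ_2]_T − 2·[η]_T + 2·[ξ_2]_T = −2·(-1) + (0) + 2·(2) − 2·(1) + 2·(-2) = 0
  Θ: −2·[v]_Θ + [I_A]_Θ + 2·[ζ_2]_Θ − 2·[η]_Θ + 2·[ξ_2]_Θ = −2·(0) + (0) + 2·(1) − 2·(1) + 2·(0) = 0
All base exponents vanish — dimensionless.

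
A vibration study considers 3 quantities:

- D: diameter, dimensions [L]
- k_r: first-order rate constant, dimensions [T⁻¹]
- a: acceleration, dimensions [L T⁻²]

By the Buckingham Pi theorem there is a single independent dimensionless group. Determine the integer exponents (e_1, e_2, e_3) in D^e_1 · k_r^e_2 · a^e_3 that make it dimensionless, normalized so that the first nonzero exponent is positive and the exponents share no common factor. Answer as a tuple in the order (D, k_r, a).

L: e_1·(1) + e_2·(0) + e_3·(1) = 0
T: e_1·(0) + e_2·(-1) + e_3·(-2) = 0
Solving this homogeneous linear system for the smallest-integer solution (first nonzero entry positive) gives (1, 2, -1).

(1, 2, -1)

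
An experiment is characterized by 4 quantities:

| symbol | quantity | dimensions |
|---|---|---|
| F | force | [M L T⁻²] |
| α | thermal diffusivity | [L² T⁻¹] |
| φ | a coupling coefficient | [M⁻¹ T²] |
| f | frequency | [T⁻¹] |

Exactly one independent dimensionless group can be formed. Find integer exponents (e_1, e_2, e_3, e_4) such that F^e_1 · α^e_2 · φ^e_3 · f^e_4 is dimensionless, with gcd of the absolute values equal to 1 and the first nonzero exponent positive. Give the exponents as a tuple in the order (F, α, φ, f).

M: e_1·(1) + e_2·(0) + e_3·(-1) + e_4·(0) = 0
L: e_1·(1) + e_2·(2) + e_3·(0) + e_4·(0) = 0
T: e_1·(-2) + e_2·(-1) + e_3·(2) + e_4·(-1) = 0
Solving this homogeneous linear system for the smallest-integer solution (first nonzero entry positive) gives (2, -1, 2, 1).

(2, -1, 2, 1)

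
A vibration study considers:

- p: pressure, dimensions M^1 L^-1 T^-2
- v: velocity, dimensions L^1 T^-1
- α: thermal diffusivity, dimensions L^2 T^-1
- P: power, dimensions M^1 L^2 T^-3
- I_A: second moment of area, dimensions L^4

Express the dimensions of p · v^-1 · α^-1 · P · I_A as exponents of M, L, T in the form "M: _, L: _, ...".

M: 2, L: 2, T: -3

Collect each base-dimension exponent across the product:
  M: (1) − (0) − (0) + (1) + (0) = 2
  L: (-1) − (1) − (2) + (2) + (4) = 2
  T: (-2) − (-1) − (-1) + (-3) + (0) = -3
So the dimensions are [M² L² T⁻³].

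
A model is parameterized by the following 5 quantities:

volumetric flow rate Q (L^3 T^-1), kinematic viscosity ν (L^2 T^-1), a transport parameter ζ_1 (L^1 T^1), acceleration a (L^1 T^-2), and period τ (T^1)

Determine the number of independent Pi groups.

There are 5 variables and 2 base dimensions (L, T).
The dimension matrix has rank 2.
Independent dimensionless groups: 5 − 2 = 3.

3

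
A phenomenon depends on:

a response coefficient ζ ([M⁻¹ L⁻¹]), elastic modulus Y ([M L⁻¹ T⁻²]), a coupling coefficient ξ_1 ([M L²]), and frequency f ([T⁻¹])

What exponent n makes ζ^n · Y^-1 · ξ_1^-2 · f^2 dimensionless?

Balance the M exponent: (-1)·n from ζ, plus −(1) − 2·(1) + 2·(0) = -3 from the rest, must sum to zero.
−n − 3 = 0, so n = -3.

-3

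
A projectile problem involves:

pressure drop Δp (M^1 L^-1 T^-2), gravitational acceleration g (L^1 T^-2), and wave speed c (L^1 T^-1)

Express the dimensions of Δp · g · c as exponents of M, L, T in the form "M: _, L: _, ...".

Collect each base-dimension exponent across the product:
  M: (1) + (0) + (0) = 1
  L: (-1) + (1) + (1) = 1
  T: (-2) + (-2) + (-1) = -5
So the dimensions are [M L T⁻⁵].

M: 1, L: 1, T: -5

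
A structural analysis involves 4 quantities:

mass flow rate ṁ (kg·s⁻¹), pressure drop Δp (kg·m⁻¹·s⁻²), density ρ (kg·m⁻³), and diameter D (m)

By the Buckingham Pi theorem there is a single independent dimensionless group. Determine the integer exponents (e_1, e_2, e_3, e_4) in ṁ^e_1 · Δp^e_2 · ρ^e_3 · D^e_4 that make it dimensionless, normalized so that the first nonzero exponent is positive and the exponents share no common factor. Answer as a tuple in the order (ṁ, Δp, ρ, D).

(2, -1, -1, -4)

M: e_1·(1) + e_2·(1) + e_3·(1) + e_4·(0) = 0
L: e_1·(0) + e_2·(-1) + e_3·(-3) + e_4·(1) = 0
T: e_1·(-1) + e_2·(-2) + e_3·(0) + e_4·(0) = 0
Solving this homogeneous linear system for the smallest-integer solution (first nonzero entry positive) gives (2, -1, -1, -4).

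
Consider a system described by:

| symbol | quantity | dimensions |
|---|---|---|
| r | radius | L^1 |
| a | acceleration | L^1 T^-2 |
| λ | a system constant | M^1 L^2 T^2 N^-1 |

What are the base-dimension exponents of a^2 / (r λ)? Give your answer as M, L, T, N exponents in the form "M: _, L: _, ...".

M: -1, L: -1, T: -6, N: 1

Collect each base-dimension exponent across the product:
  M: −(0) + 2·(0) − (1) = -1
  L: −(1) + 2·(1) − (2) = -1
  T: −(0) + 2·(-2) − (2) = -6
  N: −(0) + 2·(0) − (-1) = 1
So the dimensions are [M⁻¹ L⁻¹ T⁻⁶ N].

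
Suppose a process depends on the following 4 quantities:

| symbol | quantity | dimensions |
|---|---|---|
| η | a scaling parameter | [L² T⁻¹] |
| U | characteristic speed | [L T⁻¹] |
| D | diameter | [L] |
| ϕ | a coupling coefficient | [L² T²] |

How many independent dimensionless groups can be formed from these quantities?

There are 4 variables and 2 base dimensions (L, T).
The dimension matrix has rank 2.
Independent dimensionless groups: 4 − 2 = 2.

2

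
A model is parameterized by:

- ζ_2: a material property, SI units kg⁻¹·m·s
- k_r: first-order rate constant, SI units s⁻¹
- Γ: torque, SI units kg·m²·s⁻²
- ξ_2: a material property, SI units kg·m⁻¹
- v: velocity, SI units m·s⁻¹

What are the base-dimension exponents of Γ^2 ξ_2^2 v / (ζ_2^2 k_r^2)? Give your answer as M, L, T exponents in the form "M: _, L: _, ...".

Collect each base-dimension exponent across the product:
  M: −2·(-1) − 2·(0) + 2·(1) + 2·(1) + (0) = 6
  L: −2·(1) − 2·(0) + 2·(2) + 2·(-1) + (1) = 1
  T: −2·(1) − 2·(-1) + 2·(-2) + 2·(0) + (-1) = -5
So the dimensions are [M⁶ L T⁻⁵].

M: 6, L: 1, T: -5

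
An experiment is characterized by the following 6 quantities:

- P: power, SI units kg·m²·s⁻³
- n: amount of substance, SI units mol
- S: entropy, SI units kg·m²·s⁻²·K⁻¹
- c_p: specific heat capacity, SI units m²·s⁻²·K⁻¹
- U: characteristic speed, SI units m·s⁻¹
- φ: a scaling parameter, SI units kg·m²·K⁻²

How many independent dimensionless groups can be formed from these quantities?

There are 6 variables and 5 base dimensions (M, L, T, Θ, N).
The dimension matrix has rank 5.
Independent dimensionless groups: 6 − 5 = 1.

1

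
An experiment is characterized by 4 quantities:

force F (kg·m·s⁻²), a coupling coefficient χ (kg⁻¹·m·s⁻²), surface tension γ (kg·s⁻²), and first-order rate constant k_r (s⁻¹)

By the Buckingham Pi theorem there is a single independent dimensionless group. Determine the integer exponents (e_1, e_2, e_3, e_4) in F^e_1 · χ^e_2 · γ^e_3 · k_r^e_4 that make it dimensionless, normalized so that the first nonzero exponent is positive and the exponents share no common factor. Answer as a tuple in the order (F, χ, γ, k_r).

(1, -1, -2, 4)

M: e_1·(1) + e_2·(-1) + e_3·(1) + e_4·(0) = 0
L: e_1·(1) + e_2·(1) + e_3·(0) + e_4·(0) = 0
T: e_1·(-2) + e_2·(-2) + e_3·(-2) + e_4·(-1) = 0
Solving this homogeneous linear system for the smallest-integer solution (first nonzero entry positive) gives (1, -1, -2, 4).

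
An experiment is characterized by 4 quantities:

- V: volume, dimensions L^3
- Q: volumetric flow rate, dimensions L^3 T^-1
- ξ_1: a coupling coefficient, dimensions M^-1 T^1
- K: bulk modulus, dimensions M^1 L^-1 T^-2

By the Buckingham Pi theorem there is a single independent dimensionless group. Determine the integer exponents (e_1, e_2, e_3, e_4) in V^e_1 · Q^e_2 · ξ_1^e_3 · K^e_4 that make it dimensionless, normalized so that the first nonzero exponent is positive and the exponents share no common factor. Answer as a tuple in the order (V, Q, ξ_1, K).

M: e_1·(0) + e_2·(0) + e_3·(-1) + e_4·(1) = 0
L: e_1·(3) + e_2·(3) + e_3·(0) + e_4·(-1) = 0
T: e_1·(0) + e_2·(-1) + e_3·(1) + e_4·(-2) = 0
Solving this homogeneous linear system for the smallest-integer solution (first nonzero entry positive) gives (4, -3, 3, 3).

(4, -3, 3, 3)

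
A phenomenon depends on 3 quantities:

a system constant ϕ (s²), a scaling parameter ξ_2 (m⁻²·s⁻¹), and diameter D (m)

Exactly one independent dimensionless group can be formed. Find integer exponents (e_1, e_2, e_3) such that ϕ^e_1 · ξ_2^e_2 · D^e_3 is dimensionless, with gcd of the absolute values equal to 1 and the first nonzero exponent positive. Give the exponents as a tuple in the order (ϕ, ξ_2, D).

L: e_1·(0) + e_2·(-2) + e_3·(1) = 0
T: e_1·(2) + e_2·(-1) + e_3·(0) = 0
Solving this homogeneous linear system for the smallest-integer solution (first nonzero entry positive) gives (1, 2, 4).

(1, 2, 4)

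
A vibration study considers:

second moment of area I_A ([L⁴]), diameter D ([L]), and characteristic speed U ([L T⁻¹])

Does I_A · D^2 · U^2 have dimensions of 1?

Sum the exponent of each base dimension across the product:
  L: [I_A]_L + 2·[D]_L + 2·[U]_L = (4) + 2·(1) + 2·(1) = 8
  T: [I_A]_T + 2·[D]_T + 2·[U]_T = (0) + 2·(0) + 2·(-1) = -2
Net dimensions [L⁸ T⁻²] ≠ [1] — not dimensionless.

no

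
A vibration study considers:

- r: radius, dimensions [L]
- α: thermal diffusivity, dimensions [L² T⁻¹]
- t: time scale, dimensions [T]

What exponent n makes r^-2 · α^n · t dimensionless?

1

Balance the L exponent: (2)·n from α, plus −2·(1) + (0) = -2 from the rest, must sum to zero.
2n − 2 = 0, so n = 1.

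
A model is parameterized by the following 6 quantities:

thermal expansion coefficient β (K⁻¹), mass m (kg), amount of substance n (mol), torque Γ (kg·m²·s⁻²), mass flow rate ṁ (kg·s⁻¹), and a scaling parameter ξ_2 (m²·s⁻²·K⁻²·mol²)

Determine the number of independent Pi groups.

1

There are 6 variables and 5 base dimensions (M, L, T, Θ, N).
The dimension matrix has rank 5.
Independent dimensionless groups: 6 − 5 = 1.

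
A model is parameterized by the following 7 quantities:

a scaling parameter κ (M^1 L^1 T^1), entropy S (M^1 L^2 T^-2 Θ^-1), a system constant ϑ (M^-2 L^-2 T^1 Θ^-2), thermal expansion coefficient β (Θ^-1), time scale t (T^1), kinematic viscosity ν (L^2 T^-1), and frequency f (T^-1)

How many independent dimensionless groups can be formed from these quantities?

3

There are 7 variables and 4 base dimensions (M, L, T, Θ).
The dimension matrix has rank 4.
Independent dimensionless groups: 7 − 4 = 3.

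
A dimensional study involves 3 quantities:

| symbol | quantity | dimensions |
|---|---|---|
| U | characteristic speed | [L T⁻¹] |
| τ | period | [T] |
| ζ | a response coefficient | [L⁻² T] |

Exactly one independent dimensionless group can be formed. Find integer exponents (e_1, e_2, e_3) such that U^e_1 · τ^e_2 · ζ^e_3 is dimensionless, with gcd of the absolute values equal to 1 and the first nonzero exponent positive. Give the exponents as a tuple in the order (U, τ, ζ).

L: e_1·(1) + e_2·(0) + e_3·(-2) = 0
T: e_1·(-1) + e_2·(1) + e_3·(1) = 0
Solving this homogeneous linear system for the smallest-integer solution (first nonzero entry positive) gives (2, 1, 1).

(2, 1, 1)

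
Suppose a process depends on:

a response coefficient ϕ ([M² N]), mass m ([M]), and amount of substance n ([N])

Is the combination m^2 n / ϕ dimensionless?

yes

Sum the exponent of each base dimension across the product:
  M: −[ϕ]_M + 2·[m]_M + [n]_M = −(2) + 2·(1) + (0) = 0
  L: −[ϕ]_L + 2·[m]_L + [n]_L = −(0) + 2·(0) + (0) = 0
  T: −[ϕ]_T + 2·[m]_T + [n]_T = −(0) + 2·(0) + (0) = 0
  N: −[ϕ]_N + 2·[m]_N + [n]_N = −(1) + 2·(0) + (1) = 0
All base exponents vanish — dimensionless.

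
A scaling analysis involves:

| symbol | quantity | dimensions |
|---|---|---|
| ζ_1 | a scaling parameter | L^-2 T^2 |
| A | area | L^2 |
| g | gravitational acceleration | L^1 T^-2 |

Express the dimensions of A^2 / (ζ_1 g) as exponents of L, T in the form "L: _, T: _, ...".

L: 5, T: 0

Collect each base-dimension exponent across the product:
  L: −(-2) + 2·(2) − (1) = 5
  T: −(2) + 2·(0) − (-2) = 0
So the dimensions are [L⁵].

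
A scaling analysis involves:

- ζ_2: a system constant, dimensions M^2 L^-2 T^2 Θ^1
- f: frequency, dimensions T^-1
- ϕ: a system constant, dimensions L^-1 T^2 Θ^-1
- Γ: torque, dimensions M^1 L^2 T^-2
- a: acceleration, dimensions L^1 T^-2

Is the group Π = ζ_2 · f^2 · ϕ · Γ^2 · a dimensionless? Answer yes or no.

no

Sum the exponent of each base dimension across the product:
  M: [ζ_2]_M + 2·[f]_M + [ϕ]_M + 2·[Γ]_M + [a]_M = (2) + 2·(0) + (0) + 2·(1) + (0) = 4
  L: [ζ_2]_L + 2·[f]_L + [ϕ]_L + 2·[Γ]_L + [a]_L = (-2) + 2·(0) + (-1) + 2·(2) + (1) = 2
  T: [ζ_2]_T + 2·[f]_T + [ϕ]_T + 2·[Γ]_T + [a]_T = (2) + 2·(-1) + (2) + 2·(-2) + (-2) = -4
  Θ: [ζ_2]_Θ + 2·[f]_Θ + [ϕ]_Θ + 2·[Γ]_Θ + [a]_Θ = (1) + 2·(0) + (-1) + 2·(0) + (0) = 0
Net dimensions [M⁴ L² T⁻⁴] ≠ [1] — not dimensionless.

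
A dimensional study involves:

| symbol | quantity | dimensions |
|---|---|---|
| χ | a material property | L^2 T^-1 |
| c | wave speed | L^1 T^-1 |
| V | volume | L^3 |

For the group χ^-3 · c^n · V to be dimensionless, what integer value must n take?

3

Balance the L exponent: (1)·n from c, plus −3·(2) + (3) = -3 from the rest, must sum to zero.
n − 3 = 0, so n = 3.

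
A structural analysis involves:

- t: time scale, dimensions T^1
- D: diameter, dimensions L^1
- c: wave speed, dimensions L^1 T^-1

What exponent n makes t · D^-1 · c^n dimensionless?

1

Balance the L exponent: (1)·n from c, plus (0) − (1) = -1 from the rest, must sum to zero.
n − 1 = 0, so n = 1.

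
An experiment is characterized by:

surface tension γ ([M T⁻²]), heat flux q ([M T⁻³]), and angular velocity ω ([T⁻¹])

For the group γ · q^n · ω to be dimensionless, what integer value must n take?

-1

Balance the M exponent: (1)·n from q, plus (1) + (0) = 1 from the rest, must sum to zero.
n + 1 = 0, so n = -1.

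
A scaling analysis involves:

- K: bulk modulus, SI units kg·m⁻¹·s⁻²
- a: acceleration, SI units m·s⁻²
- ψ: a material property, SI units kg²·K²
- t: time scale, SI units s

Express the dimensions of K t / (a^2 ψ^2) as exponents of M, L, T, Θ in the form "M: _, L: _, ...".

Collect each base-dimension exponent across the product:
  M: (1) − 2·(0) − 2·(2) + (0) = -3
  L: (-1) − 2·(1) − 2·(0) + (0) = -3
  T: (-2) − 2·(-2) − 2·(0) + (1) = 3
  Θ: (0) − 2·(0) − 2·(2) + (0) = -4
So the dimensions are [M⁻³ L⁻³ T³ Θ⁻⁴].

M: -3, L: -3, T: 3, Θ: -4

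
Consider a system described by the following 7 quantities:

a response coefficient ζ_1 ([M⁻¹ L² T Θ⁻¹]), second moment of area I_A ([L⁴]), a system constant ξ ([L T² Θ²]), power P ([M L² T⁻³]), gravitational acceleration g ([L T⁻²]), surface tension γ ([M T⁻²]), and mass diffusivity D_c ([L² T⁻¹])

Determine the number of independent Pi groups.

There are 7 variables and 4 base dimensions (M, L, T, Θ).
The dimension matrix has rank 4.
Independent dimensionless groups: 7 − 4 = 3.

3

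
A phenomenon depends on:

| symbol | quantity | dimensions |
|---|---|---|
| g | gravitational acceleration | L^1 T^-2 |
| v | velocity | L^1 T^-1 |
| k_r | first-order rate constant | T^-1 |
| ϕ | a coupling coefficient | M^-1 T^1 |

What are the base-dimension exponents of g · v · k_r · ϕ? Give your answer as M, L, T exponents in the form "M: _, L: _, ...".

Collect each base-dimension exponent across the product:
  M: (0) + (0) + (0) + (-1) = -1
  L: (1) + (1) + (0) + (0) = 2
  T: (-2) + (-1) + (-1) + (1) = -3
So the dimensions are [M⁻¹ L² T⁻³].

M: -1, L: 2, T: -3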